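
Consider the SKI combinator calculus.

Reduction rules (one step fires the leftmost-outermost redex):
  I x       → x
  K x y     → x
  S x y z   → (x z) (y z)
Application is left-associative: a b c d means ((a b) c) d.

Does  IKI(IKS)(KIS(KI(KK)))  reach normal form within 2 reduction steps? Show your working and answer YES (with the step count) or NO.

Answer: NO — after 2 steps the term is I(KIS(KI(KK))), not yet normal

Working:
  start: IKI(IKS)(KIS(KI(KK)))
  [1] KI(IKS)(KIS(KI(KK)))
  [2] I(KIS(KI(KK)))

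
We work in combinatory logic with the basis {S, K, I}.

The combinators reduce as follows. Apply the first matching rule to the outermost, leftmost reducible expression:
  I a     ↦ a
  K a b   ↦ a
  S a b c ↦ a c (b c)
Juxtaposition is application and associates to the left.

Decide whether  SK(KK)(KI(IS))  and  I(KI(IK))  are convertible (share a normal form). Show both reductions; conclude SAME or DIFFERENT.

Answer: SAME — A ⇓ I, B ⇓ I

Reduction:
Term A:
  start: SK(KK)(KI(IS))
  [1] K(KI(IS))(KK(KI(IS)))
  [2] KI(IS)
  [3] I

Term B:
  start: I(KI(IK))
  [1] KI(IK)
  [2] I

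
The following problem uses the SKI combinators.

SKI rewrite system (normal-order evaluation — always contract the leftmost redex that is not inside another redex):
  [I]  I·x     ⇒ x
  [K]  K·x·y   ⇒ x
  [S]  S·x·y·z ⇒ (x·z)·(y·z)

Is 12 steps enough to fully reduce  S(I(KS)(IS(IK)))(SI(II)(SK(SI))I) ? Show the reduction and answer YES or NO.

Answer: YES — reaches normal form SSI in 10 ≤ 12 steps

Reduction:
  start: S(I(KS)(IS(IK)))(SI(II)(SK(SI))I)
  step 1: S(KS(IS(IK)))(SI(II)(SK(SI))I)
  step 2: SS(SI(II)(SK(SI))I)
  step 3: SS(I(SK(SI))(II(SK(SI)))I)
  step 4: SS(SK(SI)(II(SK(SI)))I)
  step 5: SS(K(II(SK(SI)))(SI(II(SK(SI))))I)
  step 6: SS(II(SK(SI))I)
  step 7: SS(I(SK(SI))I)
  step 8: SS(SK(SI)I)
  step 9: SS(KI(SII))
  step 10: SSI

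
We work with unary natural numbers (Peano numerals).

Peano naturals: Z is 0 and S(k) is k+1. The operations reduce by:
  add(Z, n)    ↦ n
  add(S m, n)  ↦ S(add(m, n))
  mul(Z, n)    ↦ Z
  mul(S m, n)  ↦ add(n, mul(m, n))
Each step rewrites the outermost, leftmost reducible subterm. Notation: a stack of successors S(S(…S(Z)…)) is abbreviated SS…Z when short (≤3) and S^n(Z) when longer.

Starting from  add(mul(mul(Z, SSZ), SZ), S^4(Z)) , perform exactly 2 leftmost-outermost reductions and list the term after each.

  start: add(mul(mul(Z, SSZ), SZ), S^4(Z))
  step 1: add(mul(Z, SZ), S^4(Z))
  step 2: add(Z, S^4(Z))

Answer: after 2 steps: add(Z, S^4(Z))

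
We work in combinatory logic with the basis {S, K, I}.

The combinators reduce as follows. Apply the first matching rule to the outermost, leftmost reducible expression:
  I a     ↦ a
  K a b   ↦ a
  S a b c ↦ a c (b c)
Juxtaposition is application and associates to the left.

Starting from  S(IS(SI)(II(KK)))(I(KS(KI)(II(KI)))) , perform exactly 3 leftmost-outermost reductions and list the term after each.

  start: S(IS(SI)(II(KK)))(I(KS(KI)(II(KI))))
  →1  S(S(SI)(II(KK)))(I(KS(KI)(II(KI))))
  →2  S(S(SI)(I(KK)))(I(KS(KI)(II(KI))))
  →3  S(S(SI)(KK))(I(KS(KI)(II(KI))))

Answer: after 3 steps: S(S(SI)(KK))(I(KS(KI)(II(KI))))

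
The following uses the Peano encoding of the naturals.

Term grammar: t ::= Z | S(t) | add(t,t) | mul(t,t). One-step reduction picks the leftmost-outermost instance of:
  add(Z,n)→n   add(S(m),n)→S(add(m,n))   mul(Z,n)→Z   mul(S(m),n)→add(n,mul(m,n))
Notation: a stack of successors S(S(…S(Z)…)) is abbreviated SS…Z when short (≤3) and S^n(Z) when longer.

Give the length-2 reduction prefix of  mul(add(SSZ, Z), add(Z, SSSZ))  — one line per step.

Answer: after 2 steps: add(add(Z, SSSZ), mul(add(SZ, Z), add(Z, SSSZ)))

Working:
  start: mul(add(SSZ, Z), add(Z, SSSZ))
  step 1: mul(S(add(SZ, Z)), add(Z, SSSZ))
  step 2: add(add(Z, SSSZ), mul(add(SZ, Z), add(Z, SSSZ)))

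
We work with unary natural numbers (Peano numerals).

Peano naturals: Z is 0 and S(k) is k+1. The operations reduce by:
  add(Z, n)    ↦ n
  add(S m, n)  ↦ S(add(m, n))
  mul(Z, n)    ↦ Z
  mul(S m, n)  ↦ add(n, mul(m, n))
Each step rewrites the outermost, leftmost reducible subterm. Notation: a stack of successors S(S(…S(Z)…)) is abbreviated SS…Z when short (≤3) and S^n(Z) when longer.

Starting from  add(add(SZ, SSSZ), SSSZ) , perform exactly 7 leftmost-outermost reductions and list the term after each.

Answer: after 7 steps: S^7(Z)

Working:
  start: add(add(SZ, SSSZ), SSSZ)
  [1] add(S(add(Z, SSSZ)), SSSZ)
  [2] S(add(add(Z, SSSZ), SSSZ))
  [3] S(add(SSSZ, SSSZ))
  [4] S(S(add(SSZ, SSSZ)))
  [5] S(S(S(add(SZ, SSSZ))))
  [6] S(S(S(S(add(Z, SSSZ)))))
  [7] S^7(Z)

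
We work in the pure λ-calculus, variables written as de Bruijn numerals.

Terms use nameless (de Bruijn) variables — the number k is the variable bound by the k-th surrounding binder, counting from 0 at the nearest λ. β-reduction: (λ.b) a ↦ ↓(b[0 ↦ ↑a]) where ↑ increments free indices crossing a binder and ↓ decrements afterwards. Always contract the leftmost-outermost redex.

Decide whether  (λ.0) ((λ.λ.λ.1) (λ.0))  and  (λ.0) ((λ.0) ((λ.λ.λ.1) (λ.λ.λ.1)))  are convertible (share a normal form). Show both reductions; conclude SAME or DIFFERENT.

Answer: SAME — A ⇓ λ.λ.1, B ⇓ λ.λ.1

Reduction:
Term A:
  start: (λ.0) ((λ.λ.λ.1) (λ.0))
  step 1: (λ.λ.λ.1) (λ.0)
  step 2: λ.λ.1

Term B:
  start: (λ.0) ((λ.0) ((λ.λ.λ.1) (λ.λ.λ.1)))
  step 1: (λ.0) ((λ.λ.λ.1) (λ.λ.λ.1))
  step 2: (λ.λ.λ.1) (λ.λ.λ.1)
  step 3: λ.λ.1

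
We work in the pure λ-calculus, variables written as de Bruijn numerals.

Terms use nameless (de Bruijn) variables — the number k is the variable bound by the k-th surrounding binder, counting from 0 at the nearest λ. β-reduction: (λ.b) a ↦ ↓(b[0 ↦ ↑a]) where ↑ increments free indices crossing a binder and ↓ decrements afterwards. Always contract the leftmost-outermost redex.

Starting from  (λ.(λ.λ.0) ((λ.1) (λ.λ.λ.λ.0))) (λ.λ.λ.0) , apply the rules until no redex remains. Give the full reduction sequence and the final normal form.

  start: (λ.(λ.λ.0) ((λ.1) (λ.λ.λ.λ.0))) (λ.λ.λ.0)
  step 1: (λ.λ.0) ((λ.λ.λ.λ.0) (λ.λ.λ.λ.0))
  step 2: λ.0

Answer: normal form = λ.0  (in 2 steps)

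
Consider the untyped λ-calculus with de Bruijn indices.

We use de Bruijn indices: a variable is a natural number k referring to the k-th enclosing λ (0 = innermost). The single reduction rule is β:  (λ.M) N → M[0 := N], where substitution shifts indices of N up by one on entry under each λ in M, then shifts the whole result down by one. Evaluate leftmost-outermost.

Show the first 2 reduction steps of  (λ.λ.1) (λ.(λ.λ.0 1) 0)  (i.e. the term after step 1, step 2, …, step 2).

  start: (λ.λ.1) (λ.(λ.λ.0 1) 0)
  [1] λ.λ.(λ.λ.0 1) 0
  [2] λ.λ.λ.0 1

Answer: after 2 steps: λ.λ.λ.0 1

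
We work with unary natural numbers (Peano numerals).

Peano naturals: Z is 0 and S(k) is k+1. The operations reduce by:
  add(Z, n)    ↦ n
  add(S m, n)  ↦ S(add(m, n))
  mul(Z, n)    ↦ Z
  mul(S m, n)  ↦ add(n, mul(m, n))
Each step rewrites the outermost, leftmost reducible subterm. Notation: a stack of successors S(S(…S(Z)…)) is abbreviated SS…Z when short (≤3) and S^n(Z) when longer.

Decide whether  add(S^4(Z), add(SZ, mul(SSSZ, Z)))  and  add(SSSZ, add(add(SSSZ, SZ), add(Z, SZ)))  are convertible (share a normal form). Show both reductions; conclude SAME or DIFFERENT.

Answer: DIFFERENT — A ⇓ S^5(Z), B ⇓ S^8(Z)

Working:
Term A:
  start: add(S^4(Z), add(SZ, mul(SSSZ, Z)))
  [1] S(add(SSSZ, add(SZ, mul(SSSZ, Z))))
  [2] S(S(add(SSZ, add(SZ, mul(SSSZ, Z)))))
  [3] S(S(S(add(SZ, add(SZ, mul(SSSZ, Z))))))
  [4] S(S(S(S(add(Z, add(SZ, mul(SSSZ, Z)))))))
  [5] S(S(S(S(add(SZ, mul(SSSZ, Z))))))
  [6] S(S(S(S(S(add(Z, mul(SSSZ, Z)))))))
  [7] S(S(S(S(S(mul(SSSZ, Z))))))
  [8] S(S(S(S(S(add(Z, mul(SSZ, Z)))))))
  [9] S(S(S(S(S(mul(SSZ, Z))))))
  [10] S(S(S(S(S(add(Z, mul(SZ, Z)))))))
  [11] S(S(S(S(S(mul(SZ, Z))))))
  [12] S(S(S(S(S(add(Z, mul(Z, Z)))))))
  [13] S(S(S(S(S(mul(Z, Z))))))
  [14] S^5(Z)

Term B:
  start: add(SSSZ, add(add(SSSZ, SZ), add(Z, SZ)))
  [1] S(add(SSZ, add(add(SSSZ, SZ), add(Z, SZ))))
  [2] S(S(add(SZ, add(add(SSSZ, SZ), add(Z, SZ)))))
  [3] S(S(S(add(Z, add(add(SSSZ, SZ), add(Z, SZ))))))
  [4] S(S(S(add(add(SSSZ, SZ), add(Z, SZ)))))
  [5] S(S(S(add(S(add(SSZ, SZ)), add(Z, SZ)))))
  [6] S(S(S(S(add(add(SSZ, SZ), add(Z, SZ))))))
  [7] S(S(S(S(add(S(add(SZ, SZ)), add(Z, SZ))))))
  [8] S(S(S(S(S(add(add(SZ, SZ), add(Z, SZ)))))))
  [9] S(S(S(S(S(add(S(add(Z, SZ)), add(Z, SZ)))))))
  [10] S(S(S(S(S(S(add(add(Z, SZ), add(Z, SZ))))))))
  [11] S(S(S(S(S(S(add(SZ, add(Z, SZ))))))))
  [12] S(S(S(S(S(S(S(add(Z, add(Z, SZ)))))))))
  [13] S(S(S(S(S(S(S(add(Z, SZ))))))))
  [14] S^8(Z)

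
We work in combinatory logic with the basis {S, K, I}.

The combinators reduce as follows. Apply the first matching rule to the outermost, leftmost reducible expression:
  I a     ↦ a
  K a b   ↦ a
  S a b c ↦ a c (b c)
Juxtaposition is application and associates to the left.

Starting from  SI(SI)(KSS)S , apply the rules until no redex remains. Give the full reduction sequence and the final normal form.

  start: SI(SI)(KSS)S
  [1] I(KSS)(SI(KSS))S
  [2] KSS(SI(KSS))S
  [3] S(SI(KSS))S
  [4] S(SIS)S

Answer: normal form = S(SIS)S  (in 4 steps)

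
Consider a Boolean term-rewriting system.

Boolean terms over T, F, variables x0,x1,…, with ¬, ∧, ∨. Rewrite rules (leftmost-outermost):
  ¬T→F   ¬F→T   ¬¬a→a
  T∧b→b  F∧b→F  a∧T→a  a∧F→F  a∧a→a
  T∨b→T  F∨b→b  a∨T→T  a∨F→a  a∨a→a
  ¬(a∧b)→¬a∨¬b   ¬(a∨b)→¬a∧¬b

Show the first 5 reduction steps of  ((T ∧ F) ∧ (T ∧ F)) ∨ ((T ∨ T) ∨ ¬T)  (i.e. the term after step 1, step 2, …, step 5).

  start: ((T ∧ F) ∧ (T ∧ F)) ∨ ((T ∨ T) ∨ ¬T)
  step 1: (T ∧ F) ∨ ((T ∨ T) ∨ ¬T)
  step 2: F ∨ ((T ∨ T) ∨ ¬T)
  step 3: (T ∨ T) ∨ ¬T
  step 4: T ∨ ¬T
  step 5: T

Answer: after 5 steps: T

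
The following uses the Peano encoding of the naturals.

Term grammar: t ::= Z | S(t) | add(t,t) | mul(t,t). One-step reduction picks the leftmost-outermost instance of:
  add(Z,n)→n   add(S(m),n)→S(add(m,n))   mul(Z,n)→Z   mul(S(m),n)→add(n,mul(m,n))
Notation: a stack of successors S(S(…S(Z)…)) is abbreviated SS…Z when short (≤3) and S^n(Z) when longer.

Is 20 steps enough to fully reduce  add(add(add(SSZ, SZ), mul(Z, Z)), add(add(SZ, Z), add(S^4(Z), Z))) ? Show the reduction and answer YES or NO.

Answer: NO — after 20 steps the term is S(S(S(S(S(S(S(S(add(Z, Z))))))))), not yet normal

Working:
  start: add(add(add(SSZ, SZ), mul(Z, Z)), add(add(SZ, Z), add(S^4(Z), Z)))
  →1  add(add(S(add(SZ, SZ)), mul(Z, Z)), add(add(SZ, Z), add(S^4(Z), Z)))
  →2  add(S(add(add(SZ, SZ), mul(Z, Z))), add(add(SZ, Z), add(S^4(Z), Z)))
  →3  S(add(add(add(SZ, SZ), mul(Z, Z)), add(add(SZ, Z), add(S^4(Z), Z))))
  →4  S(add(add(S(add(Z, SZ)), mul(Z, Z)), add(add(SZ, Z), add(S^4(Z), Z))))
  →5  S(add(S(add(add(Z, SZ), mul(Z, Z))), add(add(SZ, Z), add(S^4(Z), Z))))
  →6  S(S(add(add(add(Z, SZ), mul(Z, Z)), add(add(SZ, Z), add(S^4(Z), Z)))))
  →7  S(S(add(add(SZ, mul(Z, Z)), add(add(SZ, Z), add(S^4(Z), Z)))))
  →8  S(S(add(S(add(Z, mul(Z, Z))), add(add(SZ, Z), add(S^4(Z), Z)))))
  →9  S(S(S(add(add(Z, mul(Z, Z)), add(add(SZ, Z), add(S^4(Z), Z))))))
  →10  S(S(S(add(mul(Z, Z), add(add(SZ, Z), add(S^4(Z), Z))))))
  →11  S(S(S(add(Z, add(add(SZ, Z), add(S^4(Z), Z))))))
  →12  S(S(S(add(add(SZ, Z), add(S^4(Z), Z)))))
  →13  S(S(S(add(S(add(Z, Z)), add(S^4(Z), Z)))))
  →14  S(S(S(S(add(add(Z, Z), add(S^4(Z), Z))))))
  →15  S(S(S(S(add(Z, add(S^4(Z), Z))))))
  →16  S(S(S(S(add(S^4(Z), Z)))))
  →17  S(S(S(S(S(add(SSSZ, Z))))))
  →18  S(S(S(S(S(S(add(SSZ, Z)))))))
  →19  S(S(S(S(S(S(S(add(SZ, Z))))))))
  →20  S(S(S(S(S(S(S(S(add(Z, Z)))))))))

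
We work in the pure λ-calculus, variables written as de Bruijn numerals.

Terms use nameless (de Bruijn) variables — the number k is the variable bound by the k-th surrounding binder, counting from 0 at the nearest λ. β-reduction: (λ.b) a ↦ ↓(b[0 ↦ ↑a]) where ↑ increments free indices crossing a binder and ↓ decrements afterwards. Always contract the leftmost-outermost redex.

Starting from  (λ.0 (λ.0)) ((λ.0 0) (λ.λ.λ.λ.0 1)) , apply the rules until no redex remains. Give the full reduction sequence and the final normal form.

  start: (λ.0 (λ.0)) ((λ.0 0) (λ.λ.λ.λ.0 1))
  step 1: (λ.0 0) (λ.λ.λ.λ.0 1) (λ.0)
  step 2: (λ.λ.λ.λ.0 1) (λ.λ.λ.λ.0 1) (λ.0)
  step 3: (λ.λ.λ.0 1) (λ.0)
  step 4: λ.λ.0 1

Answer: normal form = λ.λ.0 1  (in 4 steps)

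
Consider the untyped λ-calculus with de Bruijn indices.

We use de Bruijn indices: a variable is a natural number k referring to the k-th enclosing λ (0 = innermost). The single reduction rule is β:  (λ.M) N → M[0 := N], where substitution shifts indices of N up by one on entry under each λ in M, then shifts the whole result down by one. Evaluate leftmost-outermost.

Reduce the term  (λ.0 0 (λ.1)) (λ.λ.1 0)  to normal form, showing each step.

  start: (λ.0 0 (λ.1)) (λ.λ.1 0)
  step 1: (λ.λ.1 0) (λ.λ.1 0) (λ.λ.λ.1 0)
  step 2: (λ.(λ.λ.1 0) 0) (λ.λ.λ.1 0)
  step 3: (λ.λ.1 0) (λ.λ.λ.1 0)
  step 4: λ.(λ.λ.λ.1 0) 0
  step 5: λ.λ.λ.1 0

Answer: normal form = λ.λ.λ.1 0  (in 5 steps)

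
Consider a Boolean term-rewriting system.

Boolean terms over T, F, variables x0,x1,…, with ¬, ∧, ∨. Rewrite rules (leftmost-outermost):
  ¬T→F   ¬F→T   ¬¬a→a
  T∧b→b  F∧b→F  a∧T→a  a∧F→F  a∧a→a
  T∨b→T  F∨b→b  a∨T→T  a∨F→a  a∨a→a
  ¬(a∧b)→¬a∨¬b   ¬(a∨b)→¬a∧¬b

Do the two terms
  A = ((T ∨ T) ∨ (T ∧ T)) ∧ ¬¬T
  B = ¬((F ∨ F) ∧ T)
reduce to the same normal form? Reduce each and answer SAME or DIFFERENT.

Answer: SAME — A ⇓ T, B ⇓ T

Reduction:
Term A:
  start: ((T ∨ T) ∨ (T ∧ T)) ∧ ¬¬T
  [1] (T ∨ (T ∧ T)) ∧ ¬¬T
  [2] T ∧ ¬¬T
  [3] ¬¬T
  [4] T

Term B:
  start: ¬((F ∨ F) ∧ T)
  [1] ¬(F ∨ F) ∨ ¬T
  [2] (¬F ∧ ¬F) ∨ ¬T
  [3] ¬F ∨ ¬T
  [4] T ∨ ¬T
  [5] T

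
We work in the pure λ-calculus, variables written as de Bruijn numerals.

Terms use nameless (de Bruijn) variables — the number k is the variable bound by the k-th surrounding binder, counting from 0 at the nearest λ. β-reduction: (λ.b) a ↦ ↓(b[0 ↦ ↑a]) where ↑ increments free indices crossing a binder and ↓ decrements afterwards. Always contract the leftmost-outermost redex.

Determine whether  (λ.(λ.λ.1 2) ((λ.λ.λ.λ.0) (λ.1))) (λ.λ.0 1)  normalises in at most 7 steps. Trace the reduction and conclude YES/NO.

  start: (λ.(λ.λ.1 2) ((λ.λ.λ.λ.0) (λ.1))) (λ.λ.0 1)
  step 1: (λ.λ.1 (λ.λ.0 1)) ((λ.λ.λ.λ.0) (λ.λ.λ.0 1))
  step 2: λ.(λ.λ.λ.λ.0) (λ.λ.λ.0 1) (λ.λ.0 1)
  step 3: λ.(λ.λ.λ.0) (λ.λ.0 1)
  step 4: λ.λ.λ.0

Answer: YES — reaches normal form λ.λ.λ.0 in 4 ≤ 7 steps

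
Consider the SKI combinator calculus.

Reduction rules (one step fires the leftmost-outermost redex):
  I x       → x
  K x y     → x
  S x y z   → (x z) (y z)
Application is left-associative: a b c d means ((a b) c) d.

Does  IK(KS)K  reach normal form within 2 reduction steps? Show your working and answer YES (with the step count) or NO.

Answer: YES — reaches normal form KS in 2 ≤ 2 steps

Working:
  start: IK(KS)K
  [1] K(KS)K
  [2] KS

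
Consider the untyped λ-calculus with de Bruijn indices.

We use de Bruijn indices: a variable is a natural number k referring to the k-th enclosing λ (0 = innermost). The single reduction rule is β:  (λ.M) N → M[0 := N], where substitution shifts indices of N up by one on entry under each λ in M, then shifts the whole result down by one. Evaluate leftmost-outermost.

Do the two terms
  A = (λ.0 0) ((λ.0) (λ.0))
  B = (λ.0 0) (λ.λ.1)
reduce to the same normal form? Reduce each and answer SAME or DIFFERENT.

Term A:
  start: (λ.0 0) ((λ.0) (λ.0))
  [1] (λ.0) (λ.0) ((λ.0) (λ.0))
  [2] (λ.0) ((λ.0) (λ.0))
  [3] (λ.0) (λ.0)
  [4] λ.0

Term B:
  start: (λ.0 0) (λ.λ.1)
  [1] (λ.λ.1) (λ.λ.1)
  [2] λ.λ.λ.1

Answer: DIFFERENT — A ⇓ λ.0, B ⇓ λ.λ.λ.1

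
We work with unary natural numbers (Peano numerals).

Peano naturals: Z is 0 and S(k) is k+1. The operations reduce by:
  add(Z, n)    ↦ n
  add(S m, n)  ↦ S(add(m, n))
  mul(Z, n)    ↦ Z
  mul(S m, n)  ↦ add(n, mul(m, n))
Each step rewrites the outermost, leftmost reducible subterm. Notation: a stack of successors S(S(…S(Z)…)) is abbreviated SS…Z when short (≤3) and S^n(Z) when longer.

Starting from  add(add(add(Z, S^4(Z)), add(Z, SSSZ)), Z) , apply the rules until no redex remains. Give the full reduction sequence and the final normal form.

  start: add(add(add(Z, S^4(Z)), add(Z, SSSZ)), Z)
  →1  add(add(S^4(Z), add(Z, SSSZ)), Z)
  →2  add(S(add(SSSZ, add(Z, SSSZ))), Z)
  →3  S(add(add(SSSZ, add(Z, SSSZ)), Z))
  →4  S(add(S(add(SSZ, add(Z, SSSZ))), Z))
  →5  S(S(add(add(SSZ, add(Z, SSSZ)), Z)))
  →6  S(S(add(S(add(SZ, add(Z, SSSZ))), Z)))
  →7  S(S(S(add(add(SZ, add(Z, SSSZ)), Z))))
  →8  S(S(S(add(S(add(Z, add(Z, SSSZ))), Z))))
  →9  S(S(S(S(add(add(Z, add(Z, SSSZ)), Z)))))
  →10  S(S(S(S(add(add(Z, SSSZ), Z)))))
  →11  S(S(S(S(add(SSSZ, Z)))))
  →12  S(S(S(S(S(add(SSZ, Z))))))
  →13  S(S(S(S(S(S(add(SZ, Z)))))))
  →14  S(S(S(S(S(S(S(add(Z, Z))))))))
  →15  S^7(Z)

Answer: normal form = S^7(Z)  (in 15 steps)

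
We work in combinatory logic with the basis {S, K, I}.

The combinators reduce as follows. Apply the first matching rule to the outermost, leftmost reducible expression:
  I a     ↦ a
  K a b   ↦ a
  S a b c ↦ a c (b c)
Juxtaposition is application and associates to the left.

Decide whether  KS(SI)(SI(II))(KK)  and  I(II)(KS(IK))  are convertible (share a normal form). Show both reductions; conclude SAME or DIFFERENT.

Term A:
  start: KS(SI)(SI(II))(KK)
  [1] S(SI(II))(KK)
  [2] S(SII)(KK)

Term B:
  start: I(II)(KS(IK))
  [1] II(KS(IK))
  [2] I(KS(IK))
  [3] KS(IK)
  [4] S

Answer: DIFFERENT — A ⇓ S(SII)(KK), B ⇓ S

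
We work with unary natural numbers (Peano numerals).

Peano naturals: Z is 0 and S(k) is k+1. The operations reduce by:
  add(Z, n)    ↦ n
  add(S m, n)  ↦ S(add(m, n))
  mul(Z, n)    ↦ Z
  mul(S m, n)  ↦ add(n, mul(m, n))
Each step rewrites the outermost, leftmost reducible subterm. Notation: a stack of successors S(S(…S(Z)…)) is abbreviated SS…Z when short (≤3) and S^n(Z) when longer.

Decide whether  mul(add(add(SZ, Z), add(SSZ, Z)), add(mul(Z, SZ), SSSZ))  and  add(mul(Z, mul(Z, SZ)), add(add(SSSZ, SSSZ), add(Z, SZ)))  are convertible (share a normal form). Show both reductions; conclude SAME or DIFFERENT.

Answer: DIFFERENT — A ⇓ S^9(Z), B ⇓ S^7(Z)

Working:
Term A:
  start: mul(add(add(SZ, Z), add(SSZ, Z)), add(mul(Z, SZ), SSSZ))
  [1] mul(add(S(add(Z, Z)), add(SSZ, Z)), add(mul(Z, SZ), SSSZ))
  [2] mul(S(add(add(Z, Z), add(SSZ, Z))), add(mul(Z, SZ), SSSZ))
  [3] add(add(mul(Z, SZ), SSSZ), mul(add(add(Z, Z), add(SSZ, Z)), add(mul(Z, SZ), SSSZ)))
  [4] add(add(Z, SSSZ), mul(add(add(Z, Z), add(SSZ, Z)), add(mul(Z, SZ), SSSZ)))
  [5] add(SSSZ, mul(add(add(Z, Z), add(SSZ, Z)), add(mul(Z, SZ), SSSZ)))
  [6] S(add(SSZ, mul(add(add(Z, Z), add(SSZ, Z)), add(mul(Z, SZ), SSSZ))))
  [7] S(S(add(SZ, mul(add(add(Z, Z), add(SSZ, Z)), add(mul(Z, SZ), SSSZ)))))
  [8] S(S(S(add(Z, mul(add(add(Z, Z), add(SSZ, Z)), add(mul(Z, SZ), SSSZ))))))
  [9] S(S(S(mul(add(add(Z, Z), add(SSZ, Z)), add(mul(Z, SZ), SSSZ)))))
  [10] S(S(S(mul(add(Z, add(SSZ, Z)), add(mul(Z, SZ), SSSZ)))))
  [11] S(S(S(mul(add(SSZ, Z), add(mul(Z, SZ), SSSZ)))))
  [12] S(S(S(mul(S(add(SZ, Z)), add(mul(Z, SZ), SSSZ)))))
  [13] S(S(S(add(add(mul(Z, SZ), SSSZ), mul(add(SZ, Z), add(mul(Z, SZ), SSSZ))))))
  [14] S(S(S(add(add(Z, SSSZ), mul(add(SZ, Z), add(mul(Z, SZ), SSSZ))))))
  [15] S(S(S(add(SSSZ, mul(add(SZ, Z), add(mul(Z, SZ), SSSZ))))))
  [16] S(S(S(S(add(SSZ, mul(add(SZ, Z), add(mul(Z, SZ), SSSZ)))))))
  [17] S(S(S(S(S(add(SZ, mul(add(SZ, Z), add(mul(Z, SZ), SSSZ))))))))
  [18] S(S(S(S(S(S(add(Z, mul(add(SZ, Z), add(mul(Z, SZ), SSSZ)))))))))
  [19] S(S(S(S(S(S(mul(add(SZ, Z), add(mul(Z, SZ), SSSZ))))))))
  [20] S(S(S(S(S(S(mul(S(add(Z, Z)), add(mul(Z, SZ), SSSZ))))))))
  [21] S(S(S(S(S(S(add(add(mul(Z, SZ), SSSZ), mul(add(Z, Z), add(mul(Z, SZ), SSSZ)))))))))
  [22] S(S(S(S(S(S(add(add(Z, SSSZ), mul(add(Z, Z), add(mul(Z, SZ), SSSZ)))))))))
  [23] S(S(S(S(S(S(add(SSSZ, mul(add(Z, Z), add(mul(Z, SZ), SSSZ)))))))))
  [24] S(S(S(S(S(S(S(add(SSZ, mul(add(Z, Z), add(mul(Z, SZ), SSSZ))))))))))
  [25] S(S(S(S(S(S(S(S(add(SZ, mul(add(Z, Z), add(mul(Z, SZ), SSSZ)))))))))))
  [26] S(S(S(S(S(S(S(S(S(add(Z, mul(add(Z, Z), add(mul(Z, SZ), SSSZ))))))))))))
  [27] S(S(S(S(S(S(S(S(S(mul(add(Z, Z), add(mul(Z, SZ), SSSZ)))))))))))
  [28] S(S(S(S(S(S(S(S(S(mul(Z, add(mul(Z, SZ), SSSZ)))))))))))
  [29] S^9(Z)

Term B:
  start: add(mul(Z, mul(Z, SZ)), add(add(SSSZ, SSSZ), add(Z, SZ)))
  [1] add(Z, add(add(SSSZ, SSSZ), add(Z, SZ)))
  [2] add(add(SSSZ, SSSZ), add(Z, SZ))
  [3] add(S(add(SSZ, SSSZ)), add(Z, SZ))
  [4] S(add(add(SSZ, SSSZ), add(Z, SZ)))
  [5] S(add(S(add(SZ, SSSZ)), add(Z, SZ)))
  [6] S(S(add(add(SZ, SSSZ), add(Z, SZ))))
  [7] S(S(add(S(add(Z, SSSZ)), add(Z, SZ))))
  [8] S(S(S(add(add(Z, SSSZ), add(Z, SZ)))))
  [9] S(S(S(add(SSSZ, add(Z, SZ)))))
  [10] S(S(S(S(add(SSZ, add(Z, SZ))))))
  [11] S(S(S(S(S(add(SZ, add(Z, SZ)))))))
  [12] S(S(S(S(S(S(add(Z, add(Z, SZ))))))))
  [13] S(S(S(S(S(S(add(Z, SZ)))))))
  [14] S^7(Z)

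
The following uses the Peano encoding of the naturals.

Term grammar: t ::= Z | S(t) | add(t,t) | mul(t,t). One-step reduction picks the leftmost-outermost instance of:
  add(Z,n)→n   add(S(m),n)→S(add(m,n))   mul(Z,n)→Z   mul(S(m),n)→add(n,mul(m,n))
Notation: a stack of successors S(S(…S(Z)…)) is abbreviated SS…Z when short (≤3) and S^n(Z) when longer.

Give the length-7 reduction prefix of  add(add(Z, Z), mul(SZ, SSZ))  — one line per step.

Answer: after 7 steps: SSZ

Reduction:
  start: add(add(Z, Z), mul(SZ, SSZ))
  step 1: add(Z, mul(SZ, SSZ))
  step 2: mul(SZ, SSZ)
  step 3: add(SSZ, mul(Z, SSZ))
  step 4: S(add(SZ, mul(Z, SSZ)))
  step 5: S(S(add(Z, mul(Z, SSZ))))
  step 6: S(S(mul(Z, SSZ)))
  step 7: SSZ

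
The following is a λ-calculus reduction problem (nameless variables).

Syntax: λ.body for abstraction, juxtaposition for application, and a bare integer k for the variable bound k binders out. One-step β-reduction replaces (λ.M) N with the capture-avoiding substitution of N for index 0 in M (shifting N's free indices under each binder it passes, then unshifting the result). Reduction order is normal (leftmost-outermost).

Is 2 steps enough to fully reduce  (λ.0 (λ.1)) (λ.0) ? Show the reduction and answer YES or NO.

Answer: YES — reaches normal form λ.λ.0 in 2 ≤ 2 steps

Reduction:
  start: (λ.0 (λ.1)) (λ.0)
  [1] (λ.0) (λ.λ.0)
  [2] λ.λ.0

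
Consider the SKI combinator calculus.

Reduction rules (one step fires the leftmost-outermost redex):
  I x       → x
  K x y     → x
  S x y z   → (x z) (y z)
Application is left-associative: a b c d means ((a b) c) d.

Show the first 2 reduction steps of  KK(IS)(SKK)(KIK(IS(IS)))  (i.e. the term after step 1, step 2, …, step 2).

Answer: after 2 steps: SKK

Derivation:
  start: KK(IS)(SKK)(KIK(IS(IS)))
  step 1: K(SKK)(KIK(IS(IS)))
  step 2: SKK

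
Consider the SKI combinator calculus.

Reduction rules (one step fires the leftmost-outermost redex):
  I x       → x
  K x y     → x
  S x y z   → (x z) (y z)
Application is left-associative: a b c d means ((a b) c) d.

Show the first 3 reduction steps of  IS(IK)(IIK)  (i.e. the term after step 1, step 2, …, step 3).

  start: IS(IK)(IIK)
  [1] S(IK)(IIK)
  [2] SK(IIK)
  [3] SK(IK)

Answer: after 3 steps: SK(IK)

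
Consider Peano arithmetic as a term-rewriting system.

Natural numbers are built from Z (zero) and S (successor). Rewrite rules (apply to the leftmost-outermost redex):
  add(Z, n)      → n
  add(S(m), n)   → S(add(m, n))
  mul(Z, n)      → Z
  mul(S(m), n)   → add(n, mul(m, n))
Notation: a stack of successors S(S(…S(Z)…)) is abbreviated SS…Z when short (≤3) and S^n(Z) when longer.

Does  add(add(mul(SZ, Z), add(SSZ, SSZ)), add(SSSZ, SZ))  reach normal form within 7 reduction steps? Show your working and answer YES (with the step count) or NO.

Answer: NO — after 7 steps the term is S(add(S(add(Z, SSZ)), add(SSSZ, SZ))), not yet normal

Reduction:
  start: add(add(mul(SZ, Z), add(SSZ, SSZ)), add(SSSZ, SZ))
  step 1: add(add(add(Z, mul(Z, Z)), add(SSZ, SSZ)), add(SSSZ, SZ))
  step 2: add(add(mul(Z, Z), add(SSZ, SSZ)), add(SSSZ, SZ))
  step 3: add(add(Z, add(SSZ, SSZ)), add(SSSZ, SZ))
  step 4: add(add(SSZ, SSZ), add(SSSZ, SZ))
  step 5: add(S(add(SZ, SSZ)), add(SSSZ, SZ))
  step 6: S(add(add(SZ, SSZ), add(SSSZ, SZ)))
  step 7: S(add(S(add(Z, SSZ)), add(SSSZ, SZ)))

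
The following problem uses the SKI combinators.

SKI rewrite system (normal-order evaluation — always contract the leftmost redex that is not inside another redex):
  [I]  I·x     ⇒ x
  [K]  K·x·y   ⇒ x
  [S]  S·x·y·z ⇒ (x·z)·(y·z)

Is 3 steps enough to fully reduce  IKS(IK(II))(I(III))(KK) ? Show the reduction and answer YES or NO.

Answer: NO — after 3 steps the term is S(III)(KK), not yet normal

Working:
  start: IKS(IK(II))(I(III))(KK)
  →1  KS(IK(II))(I(III))(KK)
  →2  S(I(III))(KK)
  →3  S(III)(KK)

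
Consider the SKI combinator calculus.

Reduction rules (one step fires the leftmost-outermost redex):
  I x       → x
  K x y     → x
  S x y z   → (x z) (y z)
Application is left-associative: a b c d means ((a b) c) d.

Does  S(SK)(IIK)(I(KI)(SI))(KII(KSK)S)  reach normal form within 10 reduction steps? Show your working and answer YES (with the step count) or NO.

  start: S(SK)(IIK)(I(KI)(SI))(KII(KSK)S)
  step 1: SK(I(KI)(SI))(IIK(I(KI)(SI)))(KII(KSK)S)
  step 2: K(IIK(I(KI)(SI)))(I(KI)(SI)(IIK(I(KI)(SI))))(KII(KSK)S)
  step 3: IIK(I(KI)(SI))(KII(KSK)S)
  step 4: IK(I(KI)(SI))(KII(KSK)S)
  step 5: K(I(KI)(SI))(KII(KSK)S)
  step 6: I(KI)(SI)
  step 7: KI(SI)
  step 8: I

Answer: YES — reaches normal form I in 8 ≤ 10 steps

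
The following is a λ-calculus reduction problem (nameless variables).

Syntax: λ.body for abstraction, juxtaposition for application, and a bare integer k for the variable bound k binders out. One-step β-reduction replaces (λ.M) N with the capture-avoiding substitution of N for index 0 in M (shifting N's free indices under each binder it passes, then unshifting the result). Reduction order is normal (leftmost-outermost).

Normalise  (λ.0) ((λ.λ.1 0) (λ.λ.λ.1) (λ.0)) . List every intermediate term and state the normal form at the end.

  start: (λ.0) ((λ.λ.1 0) (λ.λ.λ.1) (λ.0))
  [1] (λ.λ.1 0) (λ.λ.λ.1) (λ.0)
  [2] (λ.(λ.λ.λ.1) 0) (λ.0)
  [3] (λ.λ.λ.1) (λ.0)
  [4] λ.λ.1

Answer: normal form = λ.λ.1  (in 4 steps)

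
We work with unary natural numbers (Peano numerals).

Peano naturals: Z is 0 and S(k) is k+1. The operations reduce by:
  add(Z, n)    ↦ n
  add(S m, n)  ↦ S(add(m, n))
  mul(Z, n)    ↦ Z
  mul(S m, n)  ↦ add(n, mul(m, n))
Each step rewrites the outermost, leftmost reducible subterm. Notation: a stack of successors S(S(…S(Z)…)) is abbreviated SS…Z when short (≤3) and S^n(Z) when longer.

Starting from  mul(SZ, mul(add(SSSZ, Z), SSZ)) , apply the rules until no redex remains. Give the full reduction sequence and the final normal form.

Answer: normal form = S^6(Z)  (in 26 steps)

Derivation:
  start: mul(SZ, mul(add(SSSZ, Z), SSZ))
  step 1: add(mul(add(SSSZ, Z), SSZ), mul(Z, mul(add(SSSZ, Z), SSZ)))
  step 2: add(mul(S(add(SSZ, Z)), SSZ), mul(Z, mul(add(SSSZ, Z), SSZ)))
  step 3: add(add(SSZ, mul(add(SSZ, Z), SSZ)), mul(Z, mul(add(SSSZ, Z), SSZ)))
  step 4: add(S(add(SZ, mul(add(SSZ, Z), SSZ))), mul(Z, mul(add(SSSZ, Z), SSZ)))
  step 5: S(add(add(SZ, mul(add(SSZ, Z), SSZ)), mul(Z, mul(add(SSSZ, Z), SSZ))))
  step 6: S(add(S(add(Z, mul(add(SSZ, Z), SSZ))), mul(Z, mul(add(SSSZ, Z), SSZ))))
  step 7: S(S(add(add(Z, mul(add(SSZ, Z), SSZ)), mul(Z, mul(add(SSSZ, Z), SSZ)))))
  step 8: S(S(add(mul(add(SSZ, Z), SSZ), mul(Z, mul(add(SSSZ, Z), SSZ)))))
  step 9: S(S(add(mul(S(add(SZ, Z)), SSZ), mul(Z, mul(add(SSSZ, Z), SSZ)))))
  step 10: S(S(add(add(SSZ, mul(add(SZ, Z), SSZ)), mul(Z, mul(add(SSSZ, Z), SSZ)))))
  step 11: S(S(add(S(add(SZ, mul(add(SZ, Z), SSZ))), mul(Z, mul(add(SSSZ, Z), SSZ)))))
  step 12: S(S(S(add(add(SZ, mul(add(SZ, Z), SSZ)), mul(Z, mul(add(SSSZ, Z), SSZ))))))
  step 13: S(S(S(add(S(add(Z, mul(add(SZ, Z), SSZ))), mul(Z, mul(add(SSSZ, Z), SSZ))))))
  step 14: S(S(S(S(add(add(Z, mul(add(SZ, Z), SSZ)), mul(Z, mul(add(SSSZ, Z), SSZ)))))))
  step 15: S(S(S(S(add(mul(add(SZ, Z), SSZ), mul(Z, mul(add(SSSZ, Z), SSZ)))))))
  step 16: S(S(S(S(add(mul(S(add(Z, Z)), SSZ), mul(Z, mul(add(SSSZ, Z), SSZ)))))))
  step 17: S(S(S(S(add(add(SSZ, mul(add(Z, Z), SSZ)), mul(Z, mul(add(SSSZ, Z), SSZ)))))))
  step 18: S(S(S(S(add(S(add(SZ, mul(add(Z, Z), SSZ))), mul(Z, mul(add(SSSZ, Z), SSZ)))))))
  step 19: S(S(S(S(S(add(add(SZ, mul(add(Z, Z), SSZ)), mul(Z, mul(add(SSSZ, Z), SSZ))))))))
  step 20: S(S(S(S(S(add(S(add(Z, mul(add(Z, Z), SSZ))), mul(Z, mul(add(SSSZ, Z), SSZ))))))))
  step 21: S(S(S(S(S(S(add(add(Z, mul(add(Z, Z), SSZ)), mul(Z, mul(add(SSSZ, Z), SSZ)))))))))
  step 22: S(S(S(S(S(S(add(mul(add(Z, Z), SSZ), mul(Z, mul(add(SSSZ, Z), SSZ)))))))))
  step 23: S(S(S(S(S(S(add(mul(Z, SSZ), mul(Z, mul(add(SSSZ, Z), SSZ)))))))))
  step 24: S(S(S(S(S(S(add(Z, mul(Z, mul(add(SSSZ, Z), SSZ)))))))))
  step 25: S(S(S(S(S(S(mul(Z, mul(add(SSSZ, Z), SSZ))))))))
  step 26: S^6(Z)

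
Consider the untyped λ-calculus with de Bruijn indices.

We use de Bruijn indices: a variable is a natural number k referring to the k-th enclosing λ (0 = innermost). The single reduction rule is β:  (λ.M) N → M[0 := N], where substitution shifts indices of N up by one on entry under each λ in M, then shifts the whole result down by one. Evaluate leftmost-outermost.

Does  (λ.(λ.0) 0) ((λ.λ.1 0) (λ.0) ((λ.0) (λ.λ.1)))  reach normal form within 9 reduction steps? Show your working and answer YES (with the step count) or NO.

Answer: YES — reaches normal form λ.λ.1 in 6 ≤ 9 steps

Working:
  start: (λ.(λ.0) 0) ((λ.λ.1 0) (λ.0) ((λ.0) (λ.λ.1)))
  step 1: (λ.0) ((λ.λ.1 0) (λ.0) ((λ.0) (λ.λ.1)))
  step 2: (λ.λ.1 0) (λ.0) ((λ.0) (λ.λ.1))
  step 3: (λ.(λ.0) 0) ((λ.0) (λ.λ.1))
  step 4: (λ.0) ((λ.0) (λ.λ.1))
  step 5: (λ.0) (λ.λ.1)
  step 6: λ.λ.1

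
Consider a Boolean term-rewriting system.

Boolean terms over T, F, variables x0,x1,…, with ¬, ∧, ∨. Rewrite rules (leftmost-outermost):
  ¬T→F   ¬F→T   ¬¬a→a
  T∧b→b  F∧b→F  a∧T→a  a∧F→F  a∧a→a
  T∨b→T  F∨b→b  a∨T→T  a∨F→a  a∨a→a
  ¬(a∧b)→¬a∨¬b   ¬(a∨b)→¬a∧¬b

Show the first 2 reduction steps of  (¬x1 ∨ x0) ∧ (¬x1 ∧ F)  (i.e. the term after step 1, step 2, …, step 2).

  start: (¬x1 ∨ x0) ∧ (¬x1 ∧ F)
  [1] (¬x1 ∨ x0) ∧ F
  [2] F

Answer: after 2 steps: F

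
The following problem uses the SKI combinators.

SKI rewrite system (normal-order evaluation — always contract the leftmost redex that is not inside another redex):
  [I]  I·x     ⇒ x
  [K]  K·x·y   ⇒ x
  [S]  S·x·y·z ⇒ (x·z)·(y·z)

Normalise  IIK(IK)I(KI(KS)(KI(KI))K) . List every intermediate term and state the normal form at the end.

  start: IIK(IK)I(KI(KS)(KI(KI))K)
  →1  IK(IK)I(KI(KS)(KI(KI))K)
  →2  K(IK)I(KI(KS)(KI(KI))K)
  →3  IK(KI(KS)(KI(KI))K)
  →4  K(KI(KS)(KI(KI))K)
  →5  K(I(KI(KI))K)
  →6  K(KI(KI)K)
  →7  K(IK)
  →8  KK

Answer: normal form = KK  (in 8 steps)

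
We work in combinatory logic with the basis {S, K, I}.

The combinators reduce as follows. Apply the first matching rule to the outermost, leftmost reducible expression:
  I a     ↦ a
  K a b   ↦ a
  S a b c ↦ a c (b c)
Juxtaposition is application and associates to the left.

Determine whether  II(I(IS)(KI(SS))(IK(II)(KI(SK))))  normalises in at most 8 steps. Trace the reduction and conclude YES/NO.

  start: II(I(IS)(KI(SS))(IK(II)(KI(SK))))
  [1] I(I(IS)(KI(SS))(IK(II)(KI(SK))))
  [2] I(IS)(KI(SS))(IK(II)(KI(SK)))
  [3] IS(KI(SS))(IK(II)(KI(SK)))
  [4] S(KI(SS))(IK(II)(KI(SK)))
  [5] SI(IK(II)(KI(SK)))
  [6] SI(K(II)(KI(SK)))
  [7] SI(II)
  [8] SII

Answer: YES — reaches normal form SII in 8 ≤ 8 steps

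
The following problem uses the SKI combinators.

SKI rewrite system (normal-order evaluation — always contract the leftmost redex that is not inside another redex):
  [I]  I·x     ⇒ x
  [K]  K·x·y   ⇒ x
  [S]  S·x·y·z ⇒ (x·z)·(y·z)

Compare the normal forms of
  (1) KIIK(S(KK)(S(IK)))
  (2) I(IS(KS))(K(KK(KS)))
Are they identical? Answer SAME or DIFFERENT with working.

Term A:
  start: KIIK(S(KK)(S(IK)))
  step 1: IK(S(KK)(S(IK)))
  step 2: K(S(KK)(S(IK)))
  step 3: K(S(KK)(SK))

Term B:
  start: I(IS(KS))(K(KK(KS)))
  step 1: IS(KS)(K(KK(KS)))
  step 2: S(KS)(K(KK(KS)))
  step 3: S(KS)(KK)

Answer: DIFFERENT — A ⇓ K(S(KK)(SK)), B ⇓ S(KS)(KK)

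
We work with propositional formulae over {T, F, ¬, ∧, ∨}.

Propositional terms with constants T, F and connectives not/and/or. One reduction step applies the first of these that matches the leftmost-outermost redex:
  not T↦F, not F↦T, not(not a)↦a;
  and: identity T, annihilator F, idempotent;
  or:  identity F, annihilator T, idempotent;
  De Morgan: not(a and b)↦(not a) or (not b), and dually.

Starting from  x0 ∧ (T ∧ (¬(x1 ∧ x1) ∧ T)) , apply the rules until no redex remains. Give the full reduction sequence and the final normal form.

  start: x0 ∧ (T ∧ (¬(x1 ∧ x1) ∧ T))
  [1] x0 ∧ (¬(x1 ∧ x1) ∧ T)
  [2] x0 ∧ ¬(x1 ∧ x1)
  [3] x0 ∧ (¬x1 ∨ ¬x1)
  [4] x0 ∧ ¬x1

Answer: normal form = x0 ∧ ¬x1  (in 4 steps)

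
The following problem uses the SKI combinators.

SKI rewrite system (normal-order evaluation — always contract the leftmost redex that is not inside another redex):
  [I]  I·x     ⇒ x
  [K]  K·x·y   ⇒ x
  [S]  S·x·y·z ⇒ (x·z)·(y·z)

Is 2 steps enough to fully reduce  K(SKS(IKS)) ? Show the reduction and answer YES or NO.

  start: K(SKS(IKS))
  [1] K(K(IKS)(S(IKS)))
  [2] K(IKS)

Answer: NO — after 2 steps the term is K(IKS), not yet normal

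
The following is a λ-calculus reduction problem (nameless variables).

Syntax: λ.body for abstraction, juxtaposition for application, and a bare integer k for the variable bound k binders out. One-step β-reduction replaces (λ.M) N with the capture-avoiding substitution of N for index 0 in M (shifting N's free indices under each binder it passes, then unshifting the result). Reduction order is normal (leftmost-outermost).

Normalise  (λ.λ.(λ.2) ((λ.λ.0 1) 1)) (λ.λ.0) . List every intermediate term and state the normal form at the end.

Answer: normal form = λ.λ.λ.0  (in 2 steps)

Working:
  start: (λ.λ.(λ.2) ((λ.λ.0 1) 1)) (λ.λ.0)
  step 1: λ.(λ.λ.λ.0) ((λ.λ.0 1) (λ.λ.0))
  step 2: λ.λ.λ.0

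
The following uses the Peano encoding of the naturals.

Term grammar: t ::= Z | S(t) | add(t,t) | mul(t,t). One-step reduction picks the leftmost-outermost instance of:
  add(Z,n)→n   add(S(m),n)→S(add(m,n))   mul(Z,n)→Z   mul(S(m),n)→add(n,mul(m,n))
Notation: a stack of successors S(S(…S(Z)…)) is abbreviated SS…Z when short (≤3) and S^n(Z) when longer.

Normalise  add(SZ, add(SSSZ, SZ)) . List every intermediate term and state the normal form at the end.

Answer: normal form = S^5(Z)  (in 6 steps)

Working:
  start: add(SZ, add(SSSZ, SZ))
  →1  S(add(Z, add(SSSZ, SZ)))
  →2  S(add(SSSZ, SZ))
  →3  S(S(add(SSZ, SZ)))
  →4  S(S(S(add(SZ, SZ))))
  →5  S(S(S(S(add(Z, SZ)))))
  →6  S^5(Z)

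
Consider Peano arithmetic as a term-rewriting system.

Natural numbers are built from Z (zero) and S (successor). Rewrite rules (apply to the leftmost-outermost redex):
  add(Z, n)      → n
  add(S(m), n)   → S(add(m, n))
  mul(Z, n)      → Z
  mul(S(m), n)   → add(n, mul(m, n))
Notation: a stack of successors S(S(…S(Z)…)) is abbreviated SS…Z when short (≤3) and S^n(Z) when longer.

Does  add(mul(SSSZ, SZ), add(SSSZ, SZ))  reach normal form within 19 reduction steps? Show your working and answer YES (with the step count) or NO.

Answer: YES — reaches normal form S^7(Z) in 18 ≤ 19 steps

Working:
  start: add(mul(SSSZ, SZ), add(SSSZ, SZ))
  [1] add(add(SZ, mul(SSZ, SZ)), add(SSSZ, SZ))
  [2] add(S(add(Z, mul(SSZ, SZ))), add(SSSZ, SZ))
  [3] S(add(add(Z, mul(SSZ, SZ)), add(SSSZ, SZ)))
  [4] S(add(mul(SSZ, SZ), add(SSSZ, SZ)))
  [5] S(add(add(SZ, mul(SZ, SZ)), add(SSSZ, SZ)))
  [6] S(add(S(add(Z, mul(SZ, SZ))), add(SSSZ, SZ)))
  [7] S(S(add(add(Z, mul(SZ, SZ)), add(SSSZ, SZ))))
  [8] S(S(add(mul(SZ, SZ), add(SSSZ, SZ))))
  [9] S(S(add(add(SZ, mul(Z, SZ)), add(SSSZ, SZ))))
  [10] S(S(add(S(add(Z, mul(Z, SZ))), add(SSSZ, SZ))))
  [11] S(S(S(add(add(Z, mul(Z, SZ)), add(SSSZ, SZ)))))
  [12] S(S(S(add(mul(Z, SZ), add(SSSZ, SZ)))))
  [13] S(S(S(add(Z, add(SSSZ, SZ)))))
  [14] S(S(S(add(SSSZ, SZ))))
  [15] S(S(S(S(add(SSZ, SZ)))))
  [16] S(S(S(S(S(add(SZ, SZ))))))
  [17] S(S(S(S(S(S(add(Z, SZ)))))))
  [18] S^7(Z)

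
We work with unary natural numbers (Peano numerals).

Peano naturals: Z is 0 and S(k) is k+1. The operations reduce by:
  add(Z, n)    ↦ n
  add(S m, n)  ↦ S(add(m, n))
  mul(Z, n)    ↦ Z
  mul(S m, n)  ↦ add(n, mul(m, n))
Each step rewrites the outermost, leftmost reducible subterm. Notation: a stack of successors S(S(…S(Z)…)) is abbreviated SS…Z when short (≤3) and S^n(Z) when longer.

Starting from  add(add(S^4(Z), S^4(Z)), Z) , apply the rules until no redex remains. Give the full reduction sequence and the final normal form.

  start: add(add(S^4(Z), S^4(Z)), Z)
  [1] add(S(add(SSSZ, S^4(Z))), Z)
  [2] S(add(add(SSSZ, S^4(Z)), Z))
  [3] S(add(S(add(SSZ, S^4(Z))), Z))
  [4] S(S(add(add(SSZ, S^4(Z)), Z)))
  [5] S(S(add(S(add(SZ, S^4(Z))), Z)))
  [6] S(S(S(add(add(SZ, S^4(Z)), Z))))
  [7] S(S(S(add(S(add(Z, S^4(Z))), Z))))
  [8] S(S(S(S(add(add(Z, S^4(Z)), Z)))))
  [9] S(S(S(S(add(S^4(Z), Z)))))
  [10] S(S(S(S(S(add(SSSZ, Z))))))
  [11] S(S(S(S(S(S(add(SSZ, Z)))))))
  [12] S(S(S(S(S(S(S(add(SZ, Z))))))))
  [13] S(S(S(S(S(S(S(S(add(Z, Z)))))))))
  [14] S^8(Z)

Answer: normal form = S^8(Z)  (in 14 steps)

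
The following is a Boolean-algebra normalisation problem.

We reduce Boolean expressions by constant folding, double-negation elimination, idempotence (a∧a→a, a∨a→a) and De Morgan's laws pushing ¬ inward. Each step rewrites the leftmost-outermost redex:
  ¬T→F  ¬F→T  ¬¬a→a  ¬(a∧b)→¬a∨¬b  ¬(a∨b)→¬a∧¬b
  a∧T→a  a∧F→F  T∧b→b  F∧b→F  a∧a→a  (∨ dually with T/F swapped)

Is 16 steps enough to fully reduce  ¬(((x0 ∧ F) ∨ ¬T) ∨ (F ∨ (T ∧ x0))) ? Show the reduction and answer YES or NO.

  start: ¬(((x0 ∧ F) ∨ ¬T) ∨ (F ∨ (T ∧ x0)))
  step 1: ¬((x0 ∧ F) ∨ ¬T) ∧ ¬(F ∨ (T ∧ x0))
  step 2: (¬(x0 ∧ F) ∧ ¬¬T) ∧ ¬(F ∨ (T ∧ x0))
  step 3: ((¬x0 ∨ ¬F) ∧ ¬¬T) ∧ ¬(F ∨ (T ∧ x0))
  step 4: ((¬x0 ∨ T) ∧ ¬¬T) ∧ ¬(F ∨ (T ∧ x0))
  step 5: (T ∧ ¬¬T) ∧ ¬(F ∨ (T ∧ x0))
  step 6: ¬¬T ∧ ¬(F ∨ (T ∧ x0))
  step 7: T ∧ ¬(F ∨ (T ∧ x0))
  step 8: ¬(F ∨ (T ∧ x0))
  step 9: ¬F ∧ ¬(T ∧ x0)
  step 10: T ∧ ¬(T ∧ x0)
  step 11: ¬(T ∧ x0)
  step 12: ¬T ∨ ¬x0
  step 13: F ∨ ¬x0
  step 14: ¬x0

Answer: YES — reaches normal form ¬x0 in 14 ≤ 16 steps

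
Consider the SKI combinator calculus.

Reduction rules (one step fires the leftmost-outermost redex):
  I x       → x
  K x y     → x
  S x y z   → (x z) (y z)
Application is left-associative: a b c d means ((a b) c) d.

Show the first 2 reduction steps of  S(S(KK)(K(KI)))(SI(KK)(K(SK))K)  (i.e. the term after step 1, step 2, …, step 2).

  start: S(S(KK)(K(KI)))(SI(KK)(K(SK))K)
  [1] S(S(KK)(K(KI)))(I(K(SK))(KK(K(SK)))K)
  [2] S(S(KK)(K(KI)))(K(SK)(KK(K(SK)))K)

Answer: after 2 steps: S(S(KK)(K(KI)))(K(SK)(KK(K(SK)))K)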